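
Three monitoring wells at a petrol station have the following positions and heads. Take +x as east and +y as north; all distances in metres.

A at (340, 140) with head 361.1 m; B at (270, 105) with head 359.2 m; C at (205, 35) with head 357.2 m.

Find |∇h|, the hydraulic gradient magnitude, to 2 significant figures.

Differences from A: to B (Δx, Δy, Δh) = (-70, -35, -1.9); to C = (-135, -105, -3.9).
Solve a·Δx + b·Δy = Δh: det = (-70)·(-105) − (-135)·(-35) = 2625.
∂h/∂x = [(-1.9)·(-105) − (-3.9)·(-35)] / 2625 = +0.02400
∂h/∂y = [(-70)·(-3.9) − (-135)·(-1.9)] / 2625 = +0.006286
|∇h| = √(0.02400² + 0.006286²) = 0.02481

0.025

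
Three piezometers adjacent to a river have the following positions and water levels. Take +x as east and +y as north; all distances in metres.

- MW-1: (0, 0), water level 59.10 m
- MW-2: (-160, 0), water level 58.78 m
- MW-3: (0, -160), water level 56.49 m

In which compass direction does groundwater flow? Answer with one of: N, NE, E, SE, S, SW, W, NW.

S

∂h/∂x = (58.78 − 59.10) / (-160 − 0) = +0.002000
∂h/∂y = (56.49 − 59.10) / (-160 − 0) = +0.01631
Flow = −∇h = (-0.002000 east, -0.01631 north), which points south.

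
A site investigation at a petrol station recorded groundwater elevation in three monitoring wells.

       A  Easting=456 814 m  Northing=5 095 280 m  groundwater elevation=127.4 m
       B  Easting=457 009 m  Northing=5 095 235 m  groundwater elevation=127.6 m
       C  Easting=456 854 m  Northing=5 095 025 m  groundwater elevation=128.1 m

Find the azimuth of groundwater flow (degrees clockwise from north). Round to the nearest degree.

Differences from A: to B (Δx, Δy, Δh) = (195, -45, +0.2); to C = (40, -255, +0.7).
Determinant of the coordinate differences = 195·(-255) − 40·(-45) = -47925.
∂h/∂x = [(+0.2)·(-255) − (+0.7)·(-45)] / -47925 = +0.0004069
∂h/∂y = [195·(+0.7) − 40·(+0.2)] / -47925 = -0.002681
Flow direction (−∇h) has components (-0.0004069 E, +0.002681 N).
Azimuth = atan2(E, N) = atan2(-0.0004069, +0.002681) = 351.4° ≈ 351°.

351°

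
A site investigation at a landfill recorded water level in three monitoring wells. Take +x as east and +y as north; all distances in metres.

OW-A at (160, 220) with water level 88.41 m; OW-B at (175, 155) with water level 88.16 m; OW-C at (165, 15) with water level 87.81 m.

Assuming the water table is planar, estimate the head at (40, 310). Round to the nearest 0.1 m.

Taking OW-A as reference: OW-B−OW-A = (15, -65, -0.25); OW-C−OW-A = (5, -205, -0.60).
Solve a·Δx + b·Δy = Δh: det = 15·(-205) − 5·(-65) = -2750.
∂h/∂x = [(-0.25)·(-205) − (-0.60)·(-65)] / -2750 = -0.004455
∂h/∂y = [15·(-0.60) − 5·(-0.25)] / -2750 = +0.002818
h(40, 310) = 88.41 + (-0.004455)·(-120) + (+0.002818)·(90) = 88.41 +0.535 +0.254 = 89.198 m.

89.2 m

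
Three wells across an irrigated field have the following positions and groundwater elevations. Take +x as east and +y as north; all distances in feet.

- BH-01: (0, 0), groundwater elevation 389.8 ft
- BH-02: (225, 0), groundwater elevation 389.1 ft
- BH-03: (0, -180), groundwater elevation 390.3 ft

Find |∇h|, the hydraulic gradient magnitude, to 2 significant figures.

∂h/∂x = (389.1 − 389.8) / (225 − 0) = -0.003111
∂h/∂y = (390.3 − 389.8) / (-180 − 0) = -0.002778
|∇h| = √(-0.003111² + -0.002778²) = 0.004171

0.0042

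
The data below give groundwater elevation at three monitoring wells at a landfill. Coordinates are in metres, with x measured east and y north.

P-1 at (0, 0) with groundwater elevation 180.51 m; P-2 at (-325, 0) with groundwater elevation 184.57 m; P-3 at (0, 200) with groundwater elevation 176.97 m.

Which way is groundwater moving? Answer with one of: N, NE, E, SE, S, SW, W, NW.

NE

∂h/∂x = (184.57 − 180.51) / (-325 − 0) = -0.01249
∂h/∂y = (176.97 − 180.51) / (200 − 0) = -0.01770
Flow = −∇h = (+0.01249 east, +0.01770 north), which points northeast.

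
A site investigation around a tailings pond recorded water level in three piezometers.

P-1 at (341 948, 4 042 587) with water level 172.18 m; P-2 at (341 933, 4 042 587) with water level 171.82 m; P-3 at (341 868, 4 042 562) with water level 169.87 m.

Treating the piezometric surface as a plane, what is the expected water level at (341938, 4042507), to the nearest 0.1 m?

Differences from P-1: to P-2 (Δx, Δy, Δh) = (-15, 0, -0.36); to P-3 = (-80, -25, -2.31).
Determinant of the coordinate differences = (-15)·(-25) − (-80)·0 = 375.
∂h/∂x = [(-0.36)·(-25) − (-2.31)·0] / 375 = +0.02400
∂h/∂y = [(-15)·(-2.31) − (-80)·(-0.36)] / 375 = +0.01560
h(341938, 4042507) = 172.18 + (+0.02400)·(-10) + (+0.01560)·(-80) = 172.18 -0.240 -1.248 = 170.692 m.

170.7 m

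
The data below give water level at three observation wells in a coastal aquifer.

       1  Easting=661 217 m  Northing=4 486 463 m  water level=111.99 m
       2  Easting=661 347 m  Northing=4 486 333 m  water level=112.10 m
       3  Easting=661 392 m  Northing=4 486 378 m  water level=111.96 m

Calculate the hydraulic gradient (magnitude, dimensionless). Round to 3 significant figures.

0.00228

Differences from 1: to 2 (Δx, Δy, Δh) = (130, -130, +0.11); to 3 = (175, -85, -0.03).
Determinant of the coordinate differences = 130·(-85) − 175·(-130) = 11700.
∂h/∂x = [(+0.11)·(-85) − (-0.03)·(-130)] / 11700 = -0.001132
∂h/∂y = [130·(-0.03) − 175·(+0.11)] / 11700 = -0.001979
|∇h| = √(-0.001132² + -0.001979²) = 0.00228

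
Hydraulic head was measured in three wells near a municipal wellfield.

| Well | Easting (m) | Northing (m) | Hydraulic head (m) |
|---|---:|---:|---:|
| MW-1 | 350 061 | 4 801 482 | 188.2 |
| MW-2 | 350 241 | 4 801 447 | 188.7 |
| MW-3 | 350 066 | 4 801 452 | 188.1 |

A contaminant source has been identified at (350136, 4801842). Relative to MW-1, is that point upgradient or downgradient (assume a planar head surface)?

upgradient

Three-point gradient (reference MW-1): Δ to MW-2 = (180, -35, +0.5), Δ to MW-3 = (5, -30, -0.1).
∂h/∂x = +0.003541, ∂h/∂y = +0.003923 (det = -5225).
Head at (350136, 4801842) = 188.2 + (+0.003541)·(75) + (+0.003923)·(360) = 189.88 m.
That is higher than the 188.2 m at MW-1, so the point is upgradient.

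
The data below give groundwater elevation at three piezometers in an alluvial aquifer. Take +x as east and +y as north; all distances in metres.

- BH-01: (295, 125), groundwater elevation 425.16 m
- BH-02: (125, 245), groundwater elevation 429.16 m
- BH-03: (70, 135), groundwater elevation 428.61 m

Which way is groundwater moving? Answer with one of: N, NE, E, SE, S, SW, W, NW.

With h = a·x + b·y + c and BH-01 as origin, the differences give:
  (-170)·a + 120·b = +4.00
  (-225)·a + 10·b = +3.45
Eliminate b (×10 and ×120, subtract): 25300·a = -374.000 → a = ∂h/∂x = -0.01478
Back-substitute: b = ∂h/∂y = +0.01239.
Flow = −∇h = (+0.01478 east, -0.01239 north), which points southeast.

SE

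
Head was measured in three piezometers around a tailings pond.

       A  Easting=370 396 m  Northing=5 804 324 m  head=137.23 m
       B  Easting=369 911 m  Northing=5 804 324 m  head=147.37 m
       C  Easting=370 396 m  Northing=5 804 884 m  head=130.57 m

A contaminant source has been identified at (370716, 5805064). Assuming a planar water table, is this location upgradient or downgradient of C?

∂h/∂x = (147.37 − 137.23) / (369911 − 370396) = -0.02091
∂h/∂y = (130.57 − 137.23) / (5804884 − 5804324) = -0.01189
Head at (370716, 5805064) = 137.23 + (-0.02091)·(320) + (-0.01189)·(740) = 121.74 m.
That is lower than the 130.57 m at C, so the point is downgradient.

downgradient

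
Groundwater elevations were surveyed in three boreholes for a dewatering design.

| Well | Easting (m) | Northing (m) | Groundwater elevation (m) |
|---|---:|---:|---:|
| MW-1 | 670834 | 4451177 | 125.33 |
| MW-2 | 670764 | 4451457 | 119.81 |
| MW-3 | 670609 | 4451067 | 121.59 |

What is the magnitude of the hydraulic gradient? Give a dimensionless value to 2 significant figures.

Differences from MW-1: to MW-2 (Δx, Δy, Δh) = (-70, 280, -5.52); to MW-3 = (-225, -110, -3.74).
Solve a·Δx + b·Δy = Δh: det = (-70)·(-110) − (-225)·280 = 70700.
∂h/∂x = [(-5.52)·(-110) − (-3.74)·280] / 70700 = +0.02340
∂h/∂y = [(-70)·(-3.74) − (-225)·(-5.52)] / 70700 = -0.01386
|∇h| = √(0.02340² + -0.01386²) = 0.0272

0.027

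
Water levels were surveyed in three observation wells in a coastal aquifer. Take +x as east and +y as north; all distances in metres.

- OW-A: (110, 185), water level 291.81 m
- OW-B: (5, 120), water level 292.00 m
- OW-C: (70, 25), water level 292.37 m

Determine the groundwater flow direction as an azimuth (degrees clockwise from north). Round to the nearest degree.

With h = a·x + b·y + c and OW-A as origin, the differences give:
  (-105)·a + (-65)·b = +0.19
  (-40)·a + (-160)·b = +0.56
Eliminate b (×(-160) and ×(-65), subtract): 14200·a = 6.000 → a = ∂h/∂x = +0.0004225
Back-substitute: b = ∂h/∂y = -0.003606.
Flow direction (−∇h) has components (-0.0004225 E, +0.003606 N).
Azimuth = atan2(E, N) = atan2(-0.0004225, +0.003606) = 353.3° ≈ 353°.

353°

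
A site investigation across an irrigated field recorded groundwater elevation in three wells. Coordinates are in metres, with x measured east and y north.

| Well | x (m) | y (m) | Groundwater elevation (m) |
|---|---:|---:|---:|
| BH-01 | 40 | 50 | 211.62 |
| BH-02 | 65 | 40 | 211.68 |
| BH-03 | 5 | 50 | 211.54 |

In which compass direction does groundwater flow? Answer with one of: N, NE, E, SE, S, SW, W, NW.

Differences from BH-01: to BH-02 (Δx, Δy, Δh) = (25, -10, +0.06); to BH-03 = (-35, 0, -0.08).
Solve a·Δx + b·Δy = Δh: det = 25·0 − (-35)·(-10) = -350.
∂h/∂x = [(+0.06)·0 − (-0.08)·(-10)] / -350 = +0.002286
∂h/∂y = [25·(-0.08) − (-35)·(+0.06)] / -350 = -0.0002857
Flow = −∇h = (-0.002286 east, +0.0002857 north), which points west.

W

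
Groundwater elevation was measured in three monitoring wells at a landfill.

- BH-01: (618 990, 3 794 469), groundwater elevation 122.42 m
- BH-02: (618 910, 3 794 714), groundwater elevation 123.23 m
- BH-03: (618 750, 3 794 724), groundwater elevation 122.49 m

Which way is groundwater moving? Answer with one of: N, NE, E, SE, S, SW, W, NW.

SW

Taking BH-01 as reference: BH-02−BH-01 = (-80, 245, +0.81); BH-03−BH-01 = (-240, 255, +0.07).
Solve a·Δx + b·Δy = Δh: det = (-80)·255 − (-240)·245 = 38400.
∂h/∂x = [(+0.81)·255 − (+0.07)·245] / 38400 = +0.004932
∂h/∂y = [(-80)·(+0.07) − (-240)·(+0.81)] / 38400 = +0.004917
Flow = −∇h = (-0.004932 east, -0.004917 north), which points southwest.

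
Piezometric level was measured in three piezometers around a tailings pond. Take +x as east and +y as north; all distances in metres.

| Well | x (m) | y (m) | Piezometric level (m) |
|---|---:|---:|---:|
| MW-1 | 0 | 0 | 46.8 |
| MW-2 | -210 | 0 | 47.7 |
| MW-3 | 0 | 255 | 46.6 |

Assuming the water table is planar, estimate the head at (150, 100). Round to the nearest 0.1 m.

∂h/∂x = (47.7 − 46.8) / (-210 − 0) = -0.004286
∂h/∂y = (46.6 − 46.8) / (255 − 0) = -0.0007843
h(150, 100) = 46.8 + (-0.004286)·(150) + (-0.0007843)·(100) = 46.8 -0.643 -0.078 = 46.079 m.

46.1 m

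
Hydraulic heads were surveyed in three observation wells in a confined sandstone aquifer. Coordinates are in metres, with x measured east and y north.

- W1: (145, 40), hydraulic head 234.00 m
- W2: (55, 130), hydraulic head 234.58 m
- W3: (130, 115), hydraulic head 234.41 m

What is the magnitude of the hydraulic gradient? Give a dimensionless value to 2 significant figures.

0.0054

With h = a·x + b·y + c and W1 as origin, the differences give:
  (-90)·a + 90·b = +0.58
  (-15)·a + 75·b = +0.41
Eliminate b (×75 and ×90, subtract): -5400·a = 6.600 → a = ∂h/∂x = -0.001222
Back-substitute: b = ∂h/∂y = +0.005222.
|∇h| = √(-0.001222² + 0.005222²) = 0.005363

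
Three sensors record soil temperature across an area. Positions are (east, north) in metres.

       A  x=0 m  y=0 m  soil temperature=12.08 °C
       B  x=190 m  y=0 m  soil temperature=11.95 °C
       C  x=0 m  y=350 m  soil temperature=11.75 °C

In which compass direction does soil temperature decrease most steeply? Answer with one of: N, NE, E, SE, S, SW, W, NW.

∂T/∂x = (11.95 − 12.08) / (190 − 0) = -0.0006842
∂T/∂y = (11.75 − 12.08) / (350 − 0) = -0.0009429
Steepest decrease is along −∇f = (+0.0006842 E, +0.0009429 N) → northeast.

NE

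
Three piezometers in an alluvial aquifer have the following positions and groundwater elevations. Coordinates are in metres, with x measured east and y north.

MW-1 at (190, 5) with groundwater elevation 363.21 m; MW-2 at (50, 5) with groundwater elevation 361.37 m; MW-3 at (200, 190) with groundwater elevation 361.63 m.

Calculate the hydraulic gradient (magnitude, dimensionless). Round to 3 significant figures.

With h = a·x + b·y + c and MW-1 as origin, the differences give:
  (-140)·a + 0·b = -1.84
  10·a + 185·b = -1.58
Eliminate b (×185 and ×0, subtract): -25900·a = -340.400 → a = ∂h/∂x = +0.01314
Back-substitute: b = ∂h/∂y = -0.009251.
|∇h| = √(0.01314² + -0.009251²) = 0.01607

0.0161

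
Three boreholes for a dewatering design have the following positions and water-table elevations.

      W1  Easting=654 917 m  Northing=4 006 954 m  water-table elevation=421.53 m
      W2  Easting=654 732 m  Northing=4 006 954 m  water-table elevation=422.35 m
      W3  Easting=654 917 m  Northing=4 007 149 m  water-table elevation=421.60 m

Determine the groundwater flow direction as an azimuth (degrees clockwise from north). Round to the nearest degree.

∂h/∂x = (422.35 − 421.53) / (654732 − 654917) = -0.004432
∂h/∂y = (421.60 − 421.53) / (4007149 − 4006954) = +0.0003590
Flow direction (−∇h) has components (+0.004432 E, -0.0003590 N).
Azimuth = atan2(E, N) = atan2(+0.004432, -0.0003590) = 94.6° ≈ 095°.

095°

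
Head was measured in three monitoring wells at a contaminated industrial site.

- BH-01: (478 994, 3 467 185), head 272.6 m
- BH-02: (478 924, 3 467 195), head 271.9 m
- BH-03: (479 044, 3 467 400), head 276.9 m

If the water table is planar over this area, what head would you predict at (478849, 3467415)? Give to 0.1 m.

With h = a·x + b·y + c and BH-01 as origin, the differences give:
  (-70)·a + 10·b = -0.7
  50·a + 215·b = +4.3
Eliminate b (×215 and ×10, subtract): -15550·a = -193.50 → a = ∂h/∂x = +0.01244
Back-substitute: b = ∂h/∂y = +0.01711.
h(478849, 3467415) = 272.6 + (+0.01244)·(-145) + (+0.01711)·(230) = 272.6 -1.804 +3.934 = 274.730 m.

274.7 m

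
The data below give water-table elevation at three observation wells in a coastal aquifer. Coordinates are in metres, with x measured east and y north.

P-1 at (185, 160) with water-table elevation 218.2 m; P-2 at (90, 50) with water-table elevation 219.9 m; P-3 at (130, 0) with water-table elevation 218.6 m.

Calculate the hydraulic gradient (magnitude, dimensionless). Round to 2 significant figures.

0.026

Differences from P-1: to P-2 (Δx, Δy, Δh) = (-95, -110, +1.7); to P-3 = (-55, -160, +0.4).
Determinant of the coordinate differences = (-95)·(-160) − (-55)·(-110) = 9150.
∂h/∂x = [(+1.7)·(-160) − (+0.4)·(-110)] / 9150 = -0.02492
∂h/∂y = [(-95)·(+0.4) − (-55)·(+1.7)] / 9150 = +0.006066
|∇h| = √(-0.02492² + 0.006066²) = 0.02565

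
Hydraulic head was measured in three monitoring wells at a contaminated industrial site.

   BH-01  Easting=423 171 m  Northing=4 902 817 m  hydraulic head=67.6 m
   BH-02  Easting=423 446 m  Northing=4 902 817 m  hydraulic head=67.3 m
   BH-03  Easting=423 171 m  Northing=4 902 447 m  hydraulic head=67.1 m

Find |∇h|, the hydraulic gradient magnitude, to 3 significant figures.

∂h/∂x = (67.3 − 67.6) / (423446 − 423171) = -0.001091
∂h/∂y = (67.1 − 67.6) / (4902447 − 4902817) = +0.001351
|∇h| = √(-0.001091² + 0.001351²) = 0.001737

0.00174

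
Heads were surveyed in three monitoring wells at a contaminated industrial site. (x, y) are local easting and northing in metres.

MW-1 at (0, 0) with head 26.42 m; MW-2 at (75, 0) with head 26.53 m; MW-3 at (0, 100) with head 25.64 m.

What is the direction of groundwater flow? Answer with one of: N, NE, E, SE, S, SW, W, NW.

∂h/∂x = (26.53 − 26.42) / (75 − 0) = +0.001467
∂h/∂y = (25.64 − 26.42) / (100 − 0) = -0.007800
Flow = −∇h = (-0.001467 east, +0.007800 north), which points north.

N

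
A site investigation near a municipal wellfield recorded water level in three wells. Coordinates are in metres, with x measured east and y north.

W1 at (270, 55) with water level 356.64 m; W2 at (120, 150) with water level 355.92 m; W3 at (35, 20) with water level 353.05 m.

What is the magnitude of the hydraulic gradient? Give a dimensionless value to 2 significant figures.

With h = a·x + b·y + c and W1 as origin, the differences give:
  (-150)·a + 95·b = -0.72
  (-235)·a + (-35)·b = -3.59
Eliminate b (×(-35) and ×95, subtract): 27575·a = 366.250 → a = ∂h/∂x = +0.01328
Back-substitute: b = ∂h/∂y = +0.01339.
|∇h| = √(0.01328² + 0.01339²) = 0.01886

0.019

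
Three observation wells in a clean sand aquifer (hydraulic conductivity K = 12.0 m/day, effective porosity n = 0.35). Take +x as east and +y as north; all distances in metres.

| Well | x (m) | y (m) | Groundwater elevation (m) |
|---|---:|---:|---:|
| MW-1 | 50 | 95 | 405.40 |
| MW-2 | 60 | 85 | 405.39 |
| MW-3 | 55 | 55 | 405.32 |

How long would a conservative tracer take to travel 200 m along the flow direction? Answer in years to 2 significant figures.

With h = a·x + b·y + c and MW-1 as origin, the differences give:
  10·a + (-10)·b = -0.01
  5·a + (-40)·b = -0.08
Eliminate b (×(-40) and ×(-10), subtract): -350·a = -0.400 → a = ∂h/∂x = +0.001143
Back-substitute: b = ∂h/∂y = +0.002143.
|∇h| = √(0.001143² + 0.002143²) = 0.002429
Seepage velocity v = K·i/n = 12.0 × 0.002429 / 0.35 = 0.08328 m/day.
t = 200 / 0.08328 = 2402 days = 6.58 years.

6.6 years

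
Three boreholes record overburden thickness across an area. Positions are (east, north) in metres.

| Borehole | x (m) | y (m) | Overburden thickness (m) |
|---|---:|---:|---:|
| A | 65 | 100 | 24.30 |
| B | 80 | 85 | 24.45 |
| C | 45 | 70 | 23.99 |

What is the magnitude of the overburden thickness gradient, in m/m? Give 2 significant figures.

0.012 m/m

With d = a·x + b·y + c and A as origin, the differences give:
  15·a + (-15)·b = +0.15
  (-20)·a + (-30)·b = -0.31
Eliminate b (×(-30) and ×(-15), subtract): -750·a = -9.150 → a = ∂d/∂x = +0.01220
Back-substitute: b = ∂d/∂y = +0.002200.
|∇f| = √(0.01220² + 0.002200²) = 0.0124 m/m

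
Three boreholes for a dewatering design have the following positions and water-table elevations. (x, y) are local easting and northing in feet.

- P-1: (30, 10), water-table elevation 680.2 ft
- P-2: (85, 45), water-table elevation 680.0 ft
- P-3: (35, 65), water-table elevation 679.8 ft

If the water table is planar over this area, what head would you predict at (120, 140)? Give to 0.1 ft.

Taking P-1 as reference: P-2−P-1 = (55, 35, -0.2); P-3−P-1 = (5, 55, -0.4).
Determinant of the coordinate differences = 55·55 − 5·35 = 2850.
∂h/∂x = [(-0.2)·55 − (-0.4)·35] / 2850 = +0.001053
∂h/∂y = [55·(-0.4) − 5·(-0.2)] / 2850 = -0.007368
h(120, 140) = 680.2 + (+0.001053)·(90) + (-0.007368)·(130) = 680.2 +0.095 -0.958 = 679.337 ft.

679.3 ft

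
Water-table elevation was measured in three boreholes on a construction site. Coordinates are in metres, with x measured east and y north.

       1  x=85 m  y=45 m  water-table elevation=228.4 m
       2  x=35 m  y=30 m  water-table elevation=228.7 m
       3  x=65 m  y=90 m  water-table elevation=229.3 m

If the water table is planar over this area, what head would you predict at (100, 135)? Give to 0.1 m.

229.6 m

With h = a·x + b·y + c and 1 as origin, the differences give:
  (-50)·a + (-15)·b = +0.3
  (-20)·a + 45·b = +0.9
Eliminate b (×45 and ×(-15), subtract): -2550·a = 27.00 → a = ∂h/∂x = -0.01059
Back-substitute: b = ∂h/∂y = +0.01529.
h(100, 135) = 228.4 + (-0.01059)·(15) + (+0.01529)·(90) = 228.4 -0.159 +1.376 = 229.618 m.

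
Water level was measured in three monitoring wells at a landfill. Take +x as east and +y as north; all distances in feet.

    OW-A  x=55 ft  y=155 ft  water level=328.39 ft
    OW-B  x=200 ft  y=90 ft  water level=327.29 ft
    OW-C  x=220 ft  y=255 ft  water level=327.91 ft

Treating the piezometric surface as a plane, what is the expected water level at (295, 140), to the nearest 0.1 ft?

Differences from OW-A: to OW-B (Δx, Δy, Δh) = (145, -65, -1.10); to OW-C = (165, 100, -0.48).
Solve a·Δx + b·Δy = Δh: det = 145·100 − 165·(-65) = 25225.
∂h/∂x = [(-1.10)·100 − (-0.48)·(-65)] / 25225 = -0.005598
∂h/∂y = [145·(-0.48) − 165·(-1.10)] / 25225 = +0.004436
h(295, 140) = 328.39 + (-0.005598)·(240) + (+0.004436)·(-15) = 328.39 -1.343 -0.067 = 326.980 ft.

327.0 ft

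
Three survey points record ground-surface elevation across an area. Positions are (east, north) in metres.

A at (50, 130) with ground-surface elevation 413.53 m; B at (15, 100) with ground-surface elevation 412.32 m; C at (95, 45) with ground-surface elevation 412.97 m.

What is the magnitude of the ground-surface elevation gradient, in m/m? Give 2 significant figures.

With z = a·x + b·y + c and A as origin, the differences give:
  (-35)·a + (-30)·b = -1.21
  45·a + (-85)·b = -0.56
Eliminate b (×(-85) and ×(-30), subtract): 4325·a = 86.050 → a = ∂z/∂x = +0.01990
Back-substitute: b = ∂z/∂y = +0.01712.
|∇f| = √(0.01990² + 0.01712²) = 0.02625 m/m

0.026 m/m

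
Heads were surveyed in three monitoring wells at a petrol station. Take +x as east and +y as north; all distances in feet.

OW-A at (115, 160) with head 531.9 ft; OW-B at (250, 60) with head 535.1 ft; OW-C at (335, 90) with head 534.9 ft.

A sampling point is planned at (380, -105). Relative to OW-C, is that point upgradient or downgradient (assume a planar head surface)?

Differences from OW-A: to OW-B (Δx, Δy, Δh) = (135, -100, +3.2); to OW-C = (220, -70, +3.0).
Determinant of the coordinate differences = 135·(-70) − 220·(-100) = 12550.
∂h/∂x = [(+3.2)·(-70) − (+3.0)·(-100)] / 12550 = +0.006056
∂h/∂y = [135·(+3.0) − 220·(+3.2)] / 12550 = -0.02382
Head at (380, -105) = 531.9 + (+0.006056)·(265) + (-0.02382)·(-265) = 539.82 ft.
That is higher than the 534.9 ft at OW-C, so the point is upgradient.

upgradient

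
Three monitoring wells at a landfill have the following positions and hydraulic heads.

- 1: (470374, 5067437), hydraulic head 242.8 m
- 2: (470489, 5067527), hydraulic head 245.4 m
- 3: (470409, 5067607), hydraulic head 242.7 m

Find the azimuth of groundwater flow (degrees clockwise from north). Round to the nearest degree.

Three-point gradient (reference 1): Δ to 2 = (115, 90, +2.6), Δ to 3 = (35, 170, -0.1).
∂h/∂x = +0.02750, ∂h/∂y = -0.006250 (det = 16400).
Flow direction (−∇h) has components (-0.02750 E, +0.006250 N).
Azimuth = atan2(E, N) = atan2(-0.02750, +0.006250) = 282.8° ≈ 283°.

283°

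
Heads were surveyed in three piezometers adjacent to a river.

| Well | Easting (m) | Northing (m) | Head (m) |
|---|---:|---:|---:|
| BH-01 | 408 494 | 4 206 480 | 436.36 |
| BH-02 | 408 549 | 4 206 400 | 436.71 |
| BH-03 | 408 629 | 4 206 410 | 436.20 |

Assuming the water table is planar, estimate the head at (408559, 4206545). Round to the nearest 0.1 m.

435.5 m

Differences from BH-01: to BH-02 (Δx, Δy, Δh) = (55, -80, +0.35); to BH-03 = (135, -70, -0.16).
Solve a·Δx + b·Δy = Δh: det = 55·(-70) − 135·(-80) = 6950.
∂h/∂x = [(+0.35)·(-70) − (-0.16)·(-80)] / 6950 = -0.005367
∂h/∂y = [55·(-0.16) − 135·(+0.35)] / 6950 = -0.008065
h(408559, 4206545) = 436.36 + (-0.005367)·(65) + (-0.008065)·(65) = 436.36 -0.349 -0.524 = 435.487 m.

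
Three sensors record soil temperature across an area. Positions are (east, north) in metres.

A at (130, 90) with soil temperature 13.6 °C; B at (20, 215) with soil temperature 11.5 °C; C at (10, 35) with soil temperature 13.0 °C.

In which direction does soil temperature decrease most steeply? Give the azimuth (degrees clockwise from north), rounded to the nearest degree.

314°

Taking A as reference: B−A = (-110, 125, -2.1); C−A = (-120, -55, -0.6).
Determinant of the coordinate differences = (-110)·(-55) − (-120)·125 = 21050.
∂T/∂x = [(-2.1)·(-55) − (-0.6)·125] / 21050 = +0.009050
∂T/∂y = [(-110)·(-0.6) − (-120)·(-2.1)] / 21050 = -0.008836
Steepest decrease is along −∇f: components (-0.009050 E, +0.008836 N).
Azimuth = atan2(-0.009050, +0.008836) = 314.3° ≈ 314°.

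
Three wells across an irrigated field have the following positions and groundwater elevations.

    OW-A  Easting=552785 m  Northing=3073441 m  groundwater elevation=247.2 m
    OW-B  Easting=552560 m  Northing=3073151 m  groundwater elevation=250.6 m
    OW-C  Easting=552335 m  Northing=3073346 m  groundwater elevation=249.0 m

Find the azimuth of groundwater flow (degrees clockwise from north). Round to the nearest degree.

010°

With h = a·x + b·y + c and OW-A as origin, the differences give:
  (-225)·a + (-290)·b = +3.4
  (-450)·a + (-95)·b = +1.8
Eliminate b (×(-95) and ×(-290), subtract): -109125·a = 199.00 → a = ∂h/∂x = -0.001824
Back-substitute: b = ∂h/∂y = -0.01031.
Flow direction (−∇h) has components (+0.001824 E, +0.01031 N).
Azimuth = atan2(E, N) = atan2(+0.001824, +0.01031) = 10.0° ≈ 010°.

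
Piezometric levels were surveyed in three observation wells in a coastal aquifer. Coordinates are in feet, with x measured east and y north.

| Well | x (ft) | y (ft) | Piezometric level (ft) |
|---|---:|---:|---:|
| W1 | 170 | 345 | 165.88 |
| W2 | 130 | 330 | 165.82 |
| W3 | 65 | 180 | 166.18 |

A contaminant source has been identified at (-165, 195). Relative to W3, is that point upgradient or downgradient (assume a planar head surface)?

Differences from W1: to W2 (Δx, Δy, Δh) = (-40, -15, -0.06); to W3 = (-105, -165, +0.30).
Determinant of the coordinate differences = (-40)·(-165) − (-105)·(-15) = 5025.
∂h/∂x = [(-0.06)·(-165) − (+0.30)·(-15)] / 5025 = +0.002866
∂h/∂y = [(-40)·(+0.30) − (-105)·(-0.06)] / 5025 = -0.003642
Head at (-165, 195) = 165.88 + (+0.002866)·(-335) + (-0.003642)·(-150) = 165.47 ft.
That is lower than the 166.18 ft at W3, so the point is downgradient.

downgradient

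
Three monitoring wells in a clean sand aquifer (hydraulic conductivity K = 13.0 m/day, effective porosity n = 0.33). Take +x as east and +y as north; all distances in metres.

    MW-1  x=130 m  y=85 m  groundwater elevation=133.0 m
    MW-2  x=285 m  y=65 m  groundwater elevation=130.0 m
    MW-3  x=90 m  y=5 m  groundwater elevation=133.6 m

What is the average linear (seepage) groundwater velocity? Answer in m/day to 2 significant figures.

0.76 m/day

Differences from MW-1: to MW-2 (Δx, Δy, Δh) = (155, -20, -3.0); to MW-3 = (-40, -80, +0.6).
Solve a·Δx + b·Δy = Δh: det = 155·(-80) − (-40)·(-20) = -13200.
∂h/∂x = [(-3.0)·(-80) − (+0.6)·(-20)] / -13200 = -0.01909
∂h/∂y = [155·(+0.6) − (-40)·(-3.0)] / -13200 = +0.002045
|∇h| = √(-0.01909² + 0.002045²) = 0.0192
Seepage velocity v = K·i/n = 13.0 × 0.0192 / 0.33 = 0.7564 m/day.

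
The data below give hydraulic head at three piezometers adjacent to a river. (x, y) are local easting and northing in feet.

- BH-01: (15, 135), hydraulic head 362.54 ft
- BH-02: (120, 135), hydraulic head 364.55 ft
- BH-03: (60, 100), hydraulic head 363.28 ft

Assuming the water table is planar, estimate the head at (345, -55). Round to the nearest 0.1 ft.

368.2 ft

Taking BH-01 as reference: BH-02−BH-01 = (105, 0, +2.01); BH-03−BH-01 = (45, -35, +0.74).
Solve a·Δx + b·Δy = Δh: det = 105·(-35) − 45·0 = -3675.
∂h/∂x = [(+2.01)·(-35) − (+0.74)·0] / -3675 = +0.01914
∂h/∂y = [105·(+0.74) − 45·(+2.01)] / -3675 = +0.003469
h(345, -55) = 362.54 + (+0.01914)·(330) + (+0.003469)·(-190) = 362.54 +6.317 -0.659 = 368.198 ft.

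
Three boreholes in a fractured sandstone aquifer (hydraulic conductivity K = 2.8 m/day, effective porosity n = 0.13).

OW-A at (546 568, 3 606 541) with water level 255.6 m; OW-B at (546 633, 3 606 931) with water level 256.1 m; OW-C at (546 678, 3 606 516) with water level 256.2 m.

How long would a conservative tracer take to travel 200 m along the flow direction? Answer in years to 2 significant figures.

4.6 years

With h = a·x + b·y + c and OW-A as origin, the differences give:
  65·a + 390·b = +0.5
  110·a + (-25)·b = +0.6
Eliminate b (×(-25) and ×390, subtract): -44525·a = -246.50 → a = ∂h/∂x = +0.005536
Back-substitute: b = ∂h/∂y = +0.0003593.
|∇h| = √(0.005536² + 0.0003593²) = 0.005548
Seepage velocity v = K·i/n = 2.8 × 0.005548 / 0.13 = 0.1195 m/day.
t = 200 / 0.1195 = 1674 days = 4.58 years.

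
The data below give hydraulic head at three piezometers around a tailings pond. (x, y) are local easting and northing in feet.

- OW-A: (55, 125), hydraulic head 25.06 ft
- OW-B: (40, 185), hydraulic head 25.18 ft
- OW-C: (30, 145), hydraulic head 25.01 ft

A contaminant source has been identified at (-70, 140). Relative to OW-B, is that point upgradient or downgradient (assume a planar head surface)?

downgradient

Three-point gradient (reference OW-A): Δ to OW-B = (-15, 60, +0.12), Δ to OW-C = (-25, 20, -0.05).
∂h/∂x = +0.004500, ∂h/∂y = +0.003125 (det = 1200).
Head at (-70, 140) = 25.06 + (+0.004500)·(-125) + (+0.003125)·(15) = 24.54 ft.
That is lower than the 25.18 ft at OW-B, so the point is downgradient.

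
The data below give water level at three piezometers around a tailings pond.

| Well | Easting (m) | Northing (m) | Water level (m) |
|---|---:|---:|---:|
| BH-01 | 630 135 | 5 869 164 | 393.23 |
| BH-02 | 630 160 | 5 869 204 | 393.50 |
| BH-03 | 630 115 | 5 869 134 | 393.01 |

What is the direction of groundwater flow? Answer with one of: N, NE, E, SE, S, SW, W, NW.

With h = a·x + b·y + c and BH-01 as origin, the differences give:
  25·a + 40·b = +0.27
  (-20)·a + (-30)·b = -0.22
Eliminate b (×(-30) and ×40, subtract): 50·a = 0.700 → a = ∂h/∂x = +0.01400
Back-substitute: b = ∂h/∂y = -0.002000.
Flow = −∇h = (-0.01400 east, +0.002000 north), which points west.

W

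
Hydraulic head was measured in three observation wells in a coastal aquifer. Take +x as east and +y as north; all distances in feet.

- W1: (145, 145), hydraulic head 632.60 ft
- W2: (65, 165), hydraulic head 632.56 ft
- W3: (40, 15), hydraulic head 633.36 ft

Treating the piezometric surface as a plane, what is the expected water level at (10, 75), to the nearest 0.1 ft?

Taking W1 as reference: W2−W1 = (-80, 20, -0.04); W3−W1 = (-105, -130, +0.76).
Solve a·Δx + b·Δy = Δh: det = (-80)·(-130) − (-105)·20 = 12500.
∂h/∂x = [(-0.04)·(-130) − (+0.76)·20] / 12500 = -0.0008000
∂h/∂y = [(-80)·(+0.76) − (-105)·(-0.04)] / 12500 = -0.005200
h(10, 75) = 632.60 + (-0.0008000)·(-135) + (-0.005200)·(-70) = 632.60 +0.108 +0.364 = 633.072 ft.

633.1 ft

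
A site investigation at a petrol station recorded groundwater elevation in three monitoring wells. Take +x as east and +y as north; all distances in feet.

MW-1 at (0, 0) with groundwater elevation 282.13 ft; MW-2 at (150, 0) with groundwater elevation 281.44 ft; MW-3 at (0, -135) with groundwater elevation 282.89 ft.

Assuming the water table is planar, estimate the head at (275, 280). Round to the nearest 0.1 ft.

∂h/∂x = (281.44 − 282.13) / (150 − 0) = -0.004600
∂h/∂y = (282.89 − 282.13) / (-135 − 0) = -0.005630
h(275, 280) = 282.13 + (-0.004600)·(275) + (-0.005630)·(280) = 282.13 -1.265 -1.576 = 279.289 ft.

279.3 ft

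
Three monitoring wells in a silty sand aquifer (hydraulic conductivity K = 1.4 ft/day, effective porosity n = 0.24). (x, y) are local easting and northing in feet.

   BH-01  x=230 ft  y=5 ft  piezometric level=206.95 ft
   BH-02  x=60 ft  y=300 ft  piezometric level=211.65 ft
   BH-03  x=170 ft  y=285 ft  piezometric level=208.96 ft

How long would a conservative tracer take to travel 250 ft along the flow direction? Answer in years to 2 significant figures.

4.8 years

With h = a·x + b·y + c and BH-01 as origin, the differences give:
  (-170)·a + 295·b = +4.70
  (-60)·a + 280·b = +2.01
Eliminate b (×280 and ×295, subtract): -29900·a = 723.050 → a = ∂h/∂x = -0.02418
Back-substitute: b = ∂h/∂y = +0.001997.
|∇h| = √(-0.02418² + 0.001997²) = 0.02426
Seepage velocity v = K·i/n = 1.4 × 0.02426 / 0.24 = 0.1415 ft/day.
t = 250 / 0.1415 = 1767 days = 4.84 years.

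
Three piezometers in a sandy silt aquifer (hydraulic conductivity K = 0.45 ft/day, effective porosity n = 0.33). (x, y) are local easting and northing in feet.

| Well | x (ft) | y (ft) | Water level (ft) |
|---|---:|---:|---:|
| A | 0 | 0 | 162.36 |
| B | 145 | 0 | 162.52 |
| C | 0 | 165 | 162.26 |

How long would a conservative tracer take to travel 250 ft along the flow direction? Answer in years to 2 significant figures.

400 years

∂h/∂x = (162.52 − 162.36) / (145 − 0) = +0.001103
∂h/∂y = (162.26 − 162.36) / (165 − 0) = -0.0006061
|∇h| = √(0.001103² + -0.0006061²) = 0.001259
Seepage velocity v = K·i/n = 0.45 × 0.001259 / 0.33 = 0.001717 ft/day.
t = 250 / 0.001717 = 1.456e+05 days = 399 years.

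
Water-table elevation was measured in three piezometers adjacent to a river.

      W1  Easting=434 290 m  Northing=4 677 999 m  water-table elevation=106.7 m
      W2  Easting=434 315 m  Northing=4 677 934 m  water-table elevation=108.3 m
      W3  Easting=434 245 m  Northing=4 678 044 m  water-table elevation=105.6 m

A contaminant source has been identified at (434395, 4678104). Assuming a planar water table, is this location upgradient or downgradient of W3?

Differences from W1: to W2 (Δx, Δy, Δh) = (25, -65, +1.6); to W3 = (-45, 45, -1.1).
Determinant of the coordinate differences = 25·45 − (-45)·(-65) = -1800.
∂h/∂x = [(+1.6)·45 − (-1.1)·(-65)] / -1800 = -0.0002778
∂h/∂y = [25·(-1.1) − (-45)·(+1.6)] / -1800 = -0.02472
Head at (434395, 4678104) = 106.7 + (-0.0002778)·(105) + (-0.02472)·(105) = 104.07 m.
That is lower than the 105.6 m at W3, so the point is downgradient.

downgradient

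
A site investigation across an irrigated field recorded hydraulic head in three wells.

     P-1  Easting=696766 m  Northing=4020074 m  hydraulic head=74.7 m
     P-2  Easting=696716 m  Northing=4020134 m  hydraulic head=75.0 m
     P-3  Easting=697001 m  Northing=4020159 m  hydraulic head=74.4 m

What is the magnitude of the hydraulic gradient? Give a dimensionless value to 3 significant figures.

Three-point gradient (reference P-1): Δ to P-2 = (-50, 60, +0.3), Δ to P-3 = (235, 85, -0.3).
∂h/∂x = -0.002371, ∂h/∂y = +0.003025 (det = -18350).
|∇h| = √(-0.002371² + 0.003025²) = 0.003843

0.00384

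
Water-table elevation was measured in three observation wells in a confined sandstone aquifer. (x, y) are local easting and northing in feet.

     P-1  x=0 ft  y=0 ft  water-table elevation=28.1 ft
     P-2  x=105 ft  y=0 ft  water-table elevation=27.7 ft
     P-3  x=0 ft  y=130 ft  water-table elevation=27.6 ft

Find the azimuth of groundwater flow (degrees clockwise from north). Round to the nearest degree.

∂h/∂x = (27.7 − 28.1) / (105 − 0) = -0.003810
∂h/∂y = (27.6 − 28.1) / (130 − 0) = -0.003846
Flow direction (−∇h) has components (+0.003810 E, +0.003846 N).
Azimuth = atan2(E, N) = atan2(+0.003810, +0.003846) = 44.7° ≈ 045°.

045°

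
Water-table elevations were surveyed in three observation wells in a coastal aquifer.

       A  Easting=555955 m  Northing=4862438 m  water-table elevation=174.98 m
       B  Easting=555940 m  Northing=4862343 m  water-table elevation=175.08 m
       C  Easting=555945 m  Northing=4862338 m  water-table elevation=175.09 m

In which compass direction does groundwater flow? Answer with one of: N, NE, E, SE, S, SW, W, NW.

With h = a·x + b·y + c and A as origin, the differences give:
  (-15)·a + (-95)·b = +0.10
  (-10)·a + (-100)·b = +0.11
Eliminate b (×(-100) and ×(-95), subtract): 550·a = 0.450 → a = ∂h/∂x = +0.0008182
Back-substitute: b = ∂h/∂y = -0.001182.
Flow = −∇h = (-0.0008182 east, +0.001182 north), which points northwest.

NW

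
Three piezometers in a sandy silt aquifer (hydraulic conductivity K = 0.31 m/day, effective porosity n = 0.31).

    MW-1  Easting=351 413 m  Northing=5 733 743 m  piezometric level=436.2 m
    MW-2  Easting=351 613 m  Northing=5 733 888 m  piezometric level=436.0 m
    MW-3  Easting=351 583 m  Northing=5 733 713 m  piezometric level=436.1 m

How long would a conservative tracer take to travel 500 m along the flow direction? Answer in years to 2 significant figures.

Differences from MW-1: to MW-2 (Δx, Δy, Δh) = (200, 145, -0.2); to MW-3 = (170, -30, -0.1).
Determinant of the coordinate differences = 200·(-30) − 170·145 = -30650.
∂h/∂x = [(-0.2)·(-30) − (-0.1)·145] / -30650 = -0.0006688
∂h/∂y = [200·(-0.1) − 170·(-0.2)] / -30650 = -0.0004568
|∇h| = √(-0.0006688² + -0.0004568²) = 0.0008099
Seepage velocity v = K·i/n = 0.31 × 0.0008099 / 0.31 = 0.0008099 m/day.
t = 500 / 0.0008099 = 6.174e+05 days = 1.69e+03 years.

1700 years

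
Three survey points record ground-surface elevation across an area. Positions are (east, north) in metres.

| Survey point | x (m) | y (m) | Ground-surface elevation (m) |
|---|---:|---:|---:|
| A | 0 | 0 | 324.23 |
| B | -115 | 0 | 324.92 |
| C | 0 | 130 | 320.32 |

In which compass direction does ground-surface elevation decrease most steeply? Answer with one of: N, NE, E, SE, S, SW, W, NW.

∂z/∂x = (324.92 − 324.23) / (-115 − 0) = -0.006000
∂z/∂y = (320.32 − 324.23) / (130 − 0) = -0.03008
Steepest decrease is along −∇f = (+0.006000 E, +0.03008 N) → north.

N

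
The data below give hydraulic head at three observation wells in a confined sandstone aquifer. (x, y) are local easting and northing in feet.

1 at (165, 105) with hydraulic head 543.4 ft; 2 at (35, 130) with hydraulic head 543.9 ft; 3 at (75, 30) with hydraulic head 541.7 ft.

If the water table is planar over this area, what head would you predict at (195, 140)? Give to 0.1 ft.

544.2 ft

With h = a·x + b·y + c and 1 as origin, the differences give:
  (-130)·a + 25·b = +0.5
  (-90)·a + (-75)·b = -1.7
Eliminate b (×(-75) and ×25, subtract): 12000·a = 5.00 → a = ∂h/∂x = +0.0004167
Back-substitute: b = ∂h/∂y = +0.02217.
h(195, 140) = 543.4 + (+0.0004167)·(30) + (+0.02217)·(35) = 543.4 +0.012 +0.776 = 544.188 ft.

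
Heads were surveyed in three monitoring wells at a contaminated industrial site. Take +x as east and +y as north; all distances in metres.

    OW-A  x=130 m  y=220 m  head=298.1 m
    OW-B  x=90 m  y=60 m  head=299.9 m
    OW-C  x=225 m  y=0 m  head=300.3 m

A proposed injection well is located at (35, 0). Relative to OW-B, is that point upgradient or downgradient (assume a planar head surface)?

upgradient

With h = a·x + b·y + c and OW-A as origin, the differences give:
  (-40)·a + (-160)·b = +1.8
  95·a + (-220)·b = +2.2
Eliminate b (×(-220) and ×(-160), subtract): 24000·a = -44.00 → a = ∂h/∂x = -0.001833
Back-substitute: b = ∂h/∂y = -0.01079.
Head at (35, 0) = 298.1 + (-0.001833)·(-95) + (-0.01079)·(-220) = 300.65 m.
That is higher than the 299.9 m at OW-B, so the point is upgradient.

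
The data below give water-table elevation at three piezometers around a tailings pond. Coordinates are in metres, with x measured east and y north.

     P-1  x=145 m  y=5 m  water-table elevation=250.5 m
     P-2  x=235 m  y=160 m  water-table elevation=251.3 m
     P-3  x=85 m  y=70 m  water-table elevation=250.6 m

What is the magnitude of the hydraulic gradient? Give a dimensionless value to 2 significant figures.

Differences from P-1: to P-2 (Δx, Δy, Δh) = (90, 155, +0.8); to P-3 = (-60, 65, +0.1).
Determinant of the coordinate differences = 90·65 − (-60)·155 = 15150.
∂h/∂x = [(+0.8)·65 − (+0.1)·155] / 15150 = +0.002409
∂h/∂y = [90·(+0.1) − (-60)·(+0.8)] / 15150 = +0.003762
|∇h| = √(0.002409² + 0.003762²) = 0.004467

0.0045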